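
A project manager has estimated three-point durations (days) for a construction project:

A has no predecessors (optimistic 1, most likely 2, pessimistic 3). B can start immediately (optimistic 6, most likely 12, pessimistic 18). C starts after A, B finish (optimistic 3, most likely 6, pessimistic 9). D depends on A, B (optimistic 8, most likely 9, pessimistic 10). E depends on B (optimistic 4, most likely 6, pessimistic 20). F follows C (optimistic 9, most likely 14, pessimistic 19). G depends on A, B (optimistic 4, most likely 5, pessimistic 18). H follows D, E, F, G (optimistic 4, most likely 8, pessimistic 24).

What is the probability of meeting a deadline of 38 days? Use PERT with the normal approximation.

te_A = (1 + 4·2 + 3)/6 = 12/6 = 2; σ²_A = ((3−1)/6)² = 0.111
te_B = (6 + 4·12 + 18)/6 = 72/6 = 12; σ²_B = ((18−6)/6)² = 4.000
te_C = (3 + 4·6 + 9)/6 = 36/6 = 6; σ²_C = ((9−3)/6)² = 1.000
te_D = (8 + 4·9 + 10)/6 = 54/6 = 9; σ²_D = ((10−8)/6)² = 0.111
te_E = (4 + 4·6 + 20)/6 = 48/6 = 8; σ²_E = ((20−4)/6)² = 7.111
te_F = (9 + 4·14 + 19)/6 = 84/6 = 14; σ²_F = ((19−9)/6)² = 2.778
te_G = (4 + 4·5 + 18)/6 = 42/6 = 7; σ²_G = ((18−4)/6)² = 5.444
te_H = (4 + 4·8 + 24)/6 = 60/6 = 10; σ²_H = ((24−4)/6)² = 11.111

Forward pass:
ES_A = 0; EF_A = 2
ES_B = 0; EF_B = 12
ES_C = max(EF_A=2, EF_B=12) = 12; EF_C = 12+6 = 18
ES_D = max(EF_A=2, EF_B=12) = 12; EF_D = 12+9 = 21
ES_E = 12; EF_E = 12+8 = 20
ES_F = 18; EF_F = 18+14 = 32
ES_G = max(EF_A=2, EF_B=12) = 12; EF_G = 12+7 = 19
ES_H = max(EF_D=21, EF_E=20, EF_F=32, EF_G=19) = 32; EF_H = 32+10 = 42
Expected project duration μ = 42 days. Critical path: B → C → F → H.

Variance along critical path = 4.000 + 1.000 + 2.778 + 11.111 = 18.889; σ = √18.889 = 4.346 days.
Z = (38 − 42) / 4.346 = -0.920
P(T ≤ 38) = Φ(-0.920) ≈ 0.179

0.179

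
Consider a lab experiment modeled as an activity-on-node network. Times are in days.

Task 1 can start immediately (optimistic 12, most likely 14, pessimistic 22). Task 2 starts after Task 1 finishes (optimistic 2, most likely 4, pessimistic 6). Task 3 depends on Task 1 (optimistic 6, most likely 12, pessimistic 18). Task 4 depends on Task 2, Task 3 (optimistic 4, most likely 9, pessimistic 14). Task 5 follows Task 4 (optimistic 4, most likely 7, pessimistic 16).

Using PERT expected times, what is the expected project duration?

te_Task 1 = (12 + 4·14 + 22)/6 = 90/6 = 15
te_Task 2 = (2 + 4·4 + 6)/6 = 24/6 = 4
te_Task 3 = (6 + 4·12 + 18)/6 = 72/6 = 12
te_Task 4 = (4 + 4·9 + 14)/6 = 54/6 = 9
te_Task 5 = (4 + 4·7 + 16)/6 = 48/6 = 8

Forward pass:
ES_Task 1 = 0; EF_Task 1 = 15
ES_Task 2 = 15; EF_Task 2 = 15+4 = 19
ES_Task 3 = 15; EF_Task 3 = 15+12 = 27
ES_Task 4 = max(EF_Task 2=19, EF_Task 3=27) = 27; EF_Task 4 = 27+9 = 36
ES_Task 5 = 36; EF_Task 5 = 36+8 = 44
Expected project duration μ = 44 days. Critical path: Task 1 → Task 3 → Task 4 → Task 5.

44 days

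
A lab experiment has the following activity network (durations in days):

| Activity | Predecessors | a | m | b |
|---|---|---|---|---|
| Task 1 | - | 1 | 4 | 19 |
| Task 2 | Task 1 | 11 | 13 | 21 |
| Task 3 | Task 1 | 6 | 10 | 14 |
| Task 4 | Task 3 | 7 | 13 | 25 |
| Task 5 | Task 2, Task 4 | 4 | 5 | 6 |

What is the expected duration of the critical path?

te_Task 1 = (1 + 4·4 + 19)/6 = 36/6 = 6
te_Task 2 = (11 + 4·13 + 21)/6 = 84/6 = 14
te_Task 3 = (6 + 4·10 + 14)/6 = 60/6 = 10
te_Task 4 = (7 + 4·13 + 25)/6 = 84/6 = 14
te_Task 5 = (4 + 4·5 + 6)/6 = 30/6 = 5

Forward pass:
ES_Task 1 = 0; EF_Task 1 = 6
ES_Task 2 = 6; EF_Task 2 = 6+14 = 20
ES_Task 3 = 6; EF_Task 3 = 6+10 = 16
ES_Task 4 = 16; EF_Task 4 = 16+14 = 30
ES_Task 5 = max(EF_Task 2=20, EF_Task 4=30) = 30; EF_Task 5 = 30+5 = 35
Expected project duration μ = 35 days. Critical path: Task 1 → Task 3 → Task 4 → Task 5.

35 days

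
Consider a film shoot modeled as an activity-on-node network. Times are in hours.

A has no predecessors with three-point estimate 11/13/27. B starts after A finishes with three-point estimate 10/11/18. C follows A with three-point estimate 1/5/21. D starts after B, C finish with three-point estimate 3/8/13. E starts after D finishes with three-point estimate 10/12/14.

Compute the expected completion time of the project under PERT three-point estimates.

te_A = (11 + 4·13 + 27)/6 = 90/6 = 15
te_B = (10 + 4·11 + 18)/6 = 72/6 = 12
te_C = (1 + 4·5 + 21)/6 = 42/6 = 7
te_D = (3 + 4·8 + 13)/6 = 48/6 = 8
te_E = (10 + 4·12 + 14)/6 = 72/6 = 12

Forward pass:
ES_A = 0; EF_A = 15
ES_B = 15; EF_B = 15+12 = 27
ES_C = 15; EF_C = 15+7 = 22
ES_D = max(EF_B=27, EF_C=22) = 27; EF_D = 27+8 = 35
ES_E = 35; EF_E = 35+12 = 47
Expected project duration μ = 47 hours. Critical path: A → B → D → E.

47 hours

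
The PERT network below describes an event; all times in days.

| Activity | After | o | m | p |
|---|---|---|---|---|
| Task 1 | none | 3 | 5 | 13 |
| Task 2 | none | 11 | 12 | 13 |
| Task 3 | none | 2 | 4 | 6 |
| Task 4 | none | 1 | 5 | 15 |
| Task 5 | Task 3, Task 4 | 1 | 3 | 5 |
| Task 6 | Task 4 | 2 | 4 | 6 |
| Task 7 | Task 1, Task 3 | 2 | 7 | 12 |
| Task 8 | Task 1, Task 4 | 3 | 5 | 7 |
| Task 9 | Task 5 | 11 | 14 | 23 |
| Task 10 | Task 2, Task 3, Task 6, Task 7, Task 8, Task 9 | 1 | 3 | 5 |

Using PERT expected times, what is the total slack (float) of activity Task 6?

te_Task 1 = (3 + 4·5 + 13)/6 = 36/6 = 6
te_Task 2 = (11 + 4·12 + 13)/6 = 72/6 = 12
te_Task 3 = (2 + 4·4 + 6)/6 = 24/6 = 4
te_Task 4 = (1 + 4·5 + 15)/6 = 36/6 = 6
te_Task 5 = (1 + 4·3 + 5)/6 = 18/6 = 3
te_Task 6 = (2 + 4·4 + 6)/6 = 24/6 = 4
te_Task 7 = (2 + 4·7 + 12)/6 = 42/6 = 7
te_Task 8 = (3 + 4·5 + 7)/6 = 30/6 = 5
te_Task 9 = (11 + 4·14 + 23)/6 = 90/6 = 15
te_Task 10 = (1 + 4·3 + 5)/6 = 18/6 = 3

Forward pass:
ES_Task 1 = 0; EF_Task 1 = 6
ES_Task 2 = 0; EF_Task 2 = 12
ES_Task 3 = 0; EF_Task 3 = 4
ES_Task 4 = 0; EF_Task 4 = 6
ES_Task 5 = max(EF_Task 3=4, EF_Task 4=6) = 6; EF_Task 5 = 6+3 = 9
ES_Task 6 = 6; EF_Task 6 = 6+4 = 10
ES_Task 7 = max(EF_Task 1=6, EF_Task 3=4) = 6; EF_Task 7 = 6+7 = 13
ES_Task 8 = max(EF_Task 1=6, EF_Task 4=6) = 6; EF_Task 8 = 6+5 = 11
ES_Task 9 = 9; EF_Task 9 = 9+15 = 24
ES_Task 10 = max(EF_Task 2=12, EF_Task 3=4, EF_Task 6=10, EF_Task 7=13, EF_Task 8=11, EF_Task 9=24) = 24; EF_Task 10 = 24+3 = 27
Expected project duration μ = 27 days. Critical path: Task 4 → Task 5 → Task 9 → Task 10.

Backward pass:
LF_Task 10 = 27; LS_Task 10 = 27−3 = 24
LF_Task 9 = LS_Task 10 = 24; LS_Task 9 = 24−15 = 9
LF_Task 8 = LS_Task 10 = 24; LS_Task 8 = 24−5 = 19
LF_Task 7 = LS_Task 10 = 24; LS_Task 7 = 24−7 = 17
LF_Task 6 = LS_Task 10 = 24; LS_Task 6 = 24−4 = 20
LF_Task 5 = LS_Task 9 = 9; LS_Task 5 = 9−3 = 6
LF_Task 4 = min(LS_Task 5=6, LS_Task 6=20, LS_Task 8=19) = 6; LS_Task 4 = 6−6 = 0
LF_Task 3 = min(LS_Task 5=6, LS_Task 7=17, LS_Task 10=24) = 6; LS_Task 3 = 6−4 = 2
LF_Task 2 = LS_Task 10 = 24; LS_Task 2 = 24−12 = 12
LF_Task 1 = min(LS_Task 7=17, LS_Task 8=19) = 17; LS_Task 1 = 17−6 = 11
Slack_Task 6 = LS_Task 6 − ES_Task 6 = 20 − 6 = 14

14 days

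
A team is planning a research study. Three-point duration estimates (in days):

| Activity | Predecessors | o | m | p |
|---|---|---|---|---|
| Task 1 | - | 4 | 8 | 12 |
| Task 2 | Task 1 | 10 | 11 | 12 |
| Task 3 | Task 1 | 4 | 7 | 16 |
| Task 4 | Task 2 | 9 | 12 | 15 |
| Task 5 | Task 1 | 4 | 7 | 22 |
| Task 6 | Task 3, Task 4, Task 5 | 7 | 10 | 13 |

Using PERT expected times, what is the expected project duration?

41 days

te_Task 1 = (4 + 4·8 + 12)/6 = 48/6 = 8
te_Task 2 = (10 + 4·11 + 12)/6 = 66/6 = 11
te_Task 3 = (4 + 4·7 + 16)/6 = 48/6 = 8
te_Task 4 = (9 + 4·12 + 15)/6 = 72/6 = 12
te_Task 5 = (4 + 4·7 + 22)/6 = 54/6 = 9
te_Task 6 = (7 + 4·10 + 13)/6 = 60/6 = 10

Forward pass:
ES_Task 1 = 0; EF_Task 1 = 8
ES_Task 2 = 8; EF_Task 2 = 8+11 = 19
ES_Task 3 = 8; EF_Task 3 = 8+8 = 16
ES_Task 4 = 19; EF_Task 4 = 19+12 = 31
ES_Task 5 = 8; EF_Task 5 = 8+9 = 17
ES_Task 6 = max(EF_Task 3=16, EF_Task 4=31, EF_Task 5=17) = 31; EF_Task 6 = 31+10 = 41
Expected project duration μ = 41 days. Critical path: Task 1 → Task 2 → Task 4 → Task 6.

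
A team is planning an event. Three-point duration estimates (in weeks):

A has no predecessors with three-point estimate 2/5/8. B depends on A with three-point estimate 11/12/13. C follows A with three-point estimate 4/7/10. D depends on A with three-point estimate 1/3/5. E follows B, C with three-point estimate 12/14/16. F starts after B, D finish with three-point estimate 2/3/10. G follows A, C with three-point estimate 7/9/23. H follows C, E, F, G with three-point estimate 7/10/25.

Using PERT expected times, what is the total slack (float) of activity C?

5 weeks

te_A = (2 + 4·5 + 8)/6 = 30/6 = 5
te_B = (11 + 4·12 + 13)/6 = 72/6 = 12
te_C = (4 + 4·7 + 10)/6 = 42/6 = 7
te_D = (1 + 4·3 + 5)/6 = 18/6 = 3
te_E = (12 + 4·14 + 16)/6 = 84/6 = 14
te_F = (2 + 4·3 + 10)/6 = 24/6 = 4
te_G = (7 + 4·9 + 23)/6 = 66/6 = 11
te_H = (7 + 4·10 + 25)/6 = 72/6 = 12

Forward pass:
ES_A = 0; EF_A = 5
ES_B = 5; EF_B = 5+12 = 17
ES_C = 5; EF_C = 5+7 = 12
ES_D = 5; EF_D = 5+3 = 8
ES_E = max(EF_B=17, EF_C=12) = 17; EF_E = 17+14 = 31
ES_F = max(EF_B=17, EF_D=8) = 17; EF_F = 17+4 = 21
ES_G = max(EF_A=5, EF_C=12) = 12; EF_G = 12+11 = 23
ES_H = max(EF_C=12, EF_E=31, EF_F=21, EF_G=23) = 31; EF_H = 31+12 = 43
Expected project duration μ = 43 weeks. Critical path: A → B → E → H.

Backward pass:
LF_H = 43; LS_H = 43−12 = 31
LF_G = LS_H = 31; LS_G = 31−11 = 20
LF_F = LS_H = 31; LS_F = 31−4 = 27
LF_E = LS_H = 31; LS_E = 31−14 = 17
LF_D = LS_F = 27; LS_D = 27−3 = 24
LF_C = min(LS_E=17, LS_G=20, LS_H=31) = 17; LS_C = 17−7 = 10
LF_B = min(LS_E=17, LS_F=27) = 17; LS_B = 17−12 = 5
LF_A = min(LS_B=5, LS_C=10, LS_D=24, LS_G=20) = 5; LS_A = 5−5 = 0
Slack_C = LS_C − ES_C = 10 − 5 = 5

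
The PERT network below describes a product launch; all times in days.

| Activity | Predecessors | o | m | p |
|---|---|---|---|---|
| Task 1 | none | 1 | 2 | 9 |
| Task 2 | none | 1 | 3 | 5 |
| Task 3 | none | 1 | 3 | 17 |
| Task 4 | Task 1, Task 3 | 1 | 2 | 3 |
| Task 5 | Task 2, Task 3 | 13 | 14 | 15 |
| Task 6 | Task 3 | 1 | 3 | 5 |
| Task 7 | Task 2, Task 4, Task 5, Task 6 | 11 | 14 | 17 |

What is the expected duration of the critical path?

33 days

te_Task 1 = (1 + 4·2 + 9)/6 = 18/6 = 3
te_Task 2 = (1 + 4·3 + 5)/6 = 18/6 = 3
te_Task 3 = (1 + 4·3 + 17)/6 = 30/6 = 5
te_Task 4 = (1 + 4·2 + 3)/6 = 12/6 = 2
te_Task 5 = (13 + 4·14 + 15)/6 = 84/6 = 14
te_Task 6 = (1 + 4·3 + 5)/6 = 18/6 = 3
te_Task 7 = (11 + 4·14 + 17)/6 = 84/6 = 14

Forward pass:
ES_Task 1 = 0; EF_Task 1 = 3
ES_Task 2 = 0; EF_Task 2 = 3
ES_Task 3 = 0; EF_Task 3 = 5
ES_Task 4 = max(EF_Task 1=3, EF_Task 3=5) = 5; EF_Task 4 = 5+2 = 7
ES_Task 5 = max(EF_Task 2=3, EF_Task 3=5) = 5; EF_Task 5 = 5+14 = 19
ES_Task 6 = 5; EF_Task 6 = 5+3 = 8
ES_Task 7 = max(EF_Task 2=3, EF_Task 4=7, EF_Task 5=19, EF_Task 6=8) = 19; EF_Task 7 = 19+14 = 33
Expected project duration μ = 33 days. Critical path: Task 3 → Task 5 → Task 7.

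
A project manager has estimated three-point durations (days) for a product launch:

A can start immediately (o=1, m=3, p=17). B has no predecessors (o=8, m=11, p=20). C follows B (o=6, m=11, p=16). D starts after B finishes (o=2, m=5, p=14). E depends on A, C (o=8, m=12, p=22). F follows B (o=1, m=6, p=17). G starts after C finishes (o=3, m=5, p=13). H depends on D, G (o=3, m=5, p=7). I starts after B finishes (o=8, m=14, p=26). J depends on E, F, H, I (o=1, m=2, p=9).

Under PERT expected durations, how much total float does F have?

te_A = (1 + 4·3 + 17)/6 = 30/6 = 5
te_B = (8 + 4·11 + 20)/6 = 72/6 = 12
te_C = (6 + 4·11 + 16)/6 = 66/6 = 11
te_D = (2 + 4·5 + 14)/6 = 36/6 = 6
te_E = (8 + 4·12 + 22)/6 = 78/6 = 13
te_F = (1 + 4·6 + 17)/6 = 42/6 = 7
te_G = (3 + 4·5 + 13)/6 = 36/6 = 6
te_H = (3 + 4·5 + 7)/6 = 30/6 = 5
te_I = (8 + 4·14 + 26)/6 = 90/6 = 15
te_J = (1 + 4·2 + 9)/6 = 18/6 = 3

Forward pass:
ES_A = 0; EF_A = 5
ES_B = 0; EF_B = 12
ES_C = 12; EF_C = 12+11 = 23
ES_D = 12; EF_D = 12+6 = 18
ES_E = max(EF_A=5, EF_C=23) = 23; EF_E = 23+13 = 36
ES_F = 12; EF_F = 12+7 = 19
ES_G = 23; EF_G = 23+6 = 29
ES_H = max(EF_D=18, EF_G=29) = 29; EF_H = 29+5 = 34
ES_I = 12; EF_I = 12+15 = 27
ES_J = max(EF_E=36, EF_F=19, EF_H=34, EF_I=27) = 36; EF_J = 36+3 = 39
Expected project duration μ = 39 days. Critical path: B → C → E → J.

Backward pass:
LF_J = 39; LS_J = 39−3 = 36
LF_I = LS_J = 36; LS_I = 36−15 = 21
LF_H = LS_J = 36; LS_H = 36−5 = 31
LF_G = LS_H = 31; LS_G = 31−6 = 25
LF_F = LS_J = 36; LS_F = 36−7 = 29
LF_E = LS_J = 36; LS_E = 36−13 = 23
LF_D = LS_H = 31; LS_D = 31−6 = 25
LF_C = min(LS_E=23, LS_G=25) = 23; LS_C = 23−11 = 12
LF_B = min(LS_C=12, LS_D=25, LS_F=29, LS_I=21) = 12; LS_B = 12−12 = 0
LF_A = LS_E = 23; LS_A = 23−5 = 18
Slack_F = LS_F − ES_F = 29 − 12 = 17

17 days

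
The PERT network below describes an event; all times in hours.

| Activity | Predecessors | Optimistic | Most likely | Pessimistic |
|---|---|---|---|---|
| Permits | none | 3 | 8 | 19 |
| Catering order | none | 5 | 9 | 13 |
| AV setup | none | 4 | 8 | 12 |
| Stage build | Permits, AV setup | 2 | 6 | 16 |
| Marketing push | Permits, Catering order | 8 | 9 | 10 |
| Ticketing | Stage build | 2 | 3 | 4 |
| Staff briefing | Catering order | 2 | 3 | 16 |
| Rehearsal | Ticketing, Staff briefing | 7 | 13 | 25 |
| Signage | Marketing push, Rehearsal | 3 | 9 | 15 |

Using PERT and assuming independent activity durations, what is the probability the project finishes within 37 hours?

te_Permits = (3 + 4·8 + 19)/6 = 54/6 = 9; σ²_Permits = ((19−3)/6)² = 7.111
te_Catering order = (5 + 4·9 + 13)/6 = 54/6 = 9; σ²_Catering order = ((13−5)/6)² = 1.778
te_AV setup = (4 + 4·8 + 12)/6 = 48/6 = 8; σ²_AV setup = ((12−4)/6)² = 1.778
te_Stage build = (2 + 4·6 + 16)/6 = 42/6 = 7; σ²_Stage build = ((16−2)/6)² = 5.444
te_Marketing push = (8 + 4·9 + 10)/6 = 54/6 = 9; σ²_Marketing push = ((10−8)/6)² = 0.111
te_Ticketing = (2 + 4·3 + 4)/6 = 18/6 = 3; σ²_Ticketing = ((4−2)/6)² = 0.111
te_Staff briefing = (2 + 4·3 + 16)/6 = 30/6 = 5; σ²_Staff briefing = ((16−2)/6)² = 5.444
te_Rehearsal = (7 + 4·13 + 25)/6 = 84/6 = 14; σ²_Rehearsal = ((25−7)/6)² = 9.000
te_Signage = (3 + 4·9 + 15)/6 = 54/6 = 9; σ²_Signage = ((15−3)/6)² = 4.000

Forward pass:
ES_Permits = 0; EF_Permits = 9
ES_Catering order = 0; EF_Catering order = 9
ES_AV setup = 0; EF_AV setup = 8
ES_Stage build = max(EF_Permits=9, EF_AV setup=8) = 9; EF_Stage build = 9+7 = 16
ES_Marketing push = max(EF_Permits=9, EF_Catering order=9) = 9; EF_Marketing push = 9+9 = 18
ES_Ticketing = 16; EF_Ticketing = 16+3 = 19
ES_Staff briefing = 9; EF_Staff briefing = 9+5 = 14
ES_Rehearsal = max(EF_Ticketing=19, EF_Staff briefing=14) = 19; EF_Rehearsal = 19+14 = 33
ES_Signage = max(EF_Marketing push=18, EF_Rehearsal=33) = 33; EF_Signage = 33+9 = 42
Expected project duration μ = 42 hours. Critical path: Permits → Stage build → Ticketing → Rehearsal → Signage.

Variance along critical path = 7.111 + 5.444 + 0.111 + 9.000 + 4.000 = 25.667; σ = √25.667 = 5.066 hours.
Z = (37 − 42) / 5.066 = -0.987
P(T ≤ 37) = Φ(-0.987) ≈ 0.162

0.162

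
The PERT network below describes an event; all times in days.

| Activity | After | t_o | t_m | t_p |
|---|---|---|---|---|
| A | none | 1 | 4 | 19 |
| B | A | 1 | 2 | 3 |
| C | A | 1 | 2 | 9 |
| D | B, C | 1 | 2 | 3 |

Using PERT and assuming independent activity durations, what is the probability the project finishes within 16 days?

0.935

te_A = (1 + 4·4 + 19)/6 = 36/6 = 6; σ²_A = ((19−1)/6)² = 9.000
te_B = (1 + 4·2 + 3)/6 = 12/6 = 2; σ²_B = ((3−1)/6)² = 0.111
te_C = (1 + 4·2 + 9)/6 = 18/6 = 3; σ²_C = ((9−1)/6)² = 1.778
te_D = (1 + 4·2 + 3)/6 = 12/6 = 2; σ²_D = ((3−1)/6)² = 0.111

Forward pass:
ES_A = 0; EF_A = 6
ES_B = 6; EF_B = 6+2 = 8
ES_C = 6; EF_C = 6+3 = 9
ES_D = max(EF_B=8, EF_C=9) = 9; EF_D = 9+2 = 11
Expected project duration μ = 11 days. Critical path: A → C → D.

Variance along critical path = 9.000 + 1.778 + 0.111 = 10.889; σ = √10.889 = 3.300 days.
Z = (16 − 11) / 3.300 = 1.515
P(T ≤ 16) = Φ(1.515) ≈ 0.935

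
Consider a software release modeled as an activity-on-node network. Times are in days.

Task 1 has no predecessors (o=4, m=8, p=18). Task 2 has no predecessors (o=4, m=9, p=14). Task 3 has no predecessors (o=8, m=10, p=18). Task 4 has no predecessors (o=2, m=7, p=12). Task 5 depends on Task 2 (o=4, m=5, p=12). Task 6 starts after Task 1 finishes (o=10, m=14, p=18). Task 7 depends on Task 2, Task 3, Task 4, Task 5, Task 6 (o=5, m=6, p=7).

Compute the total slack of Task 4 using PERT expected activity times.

te_Task 1 = (4 + 4·8 + 18)/6 = 54/6 = 9
te_Task 2 = (4 + 4·9 + 14)/6 = 54/6 = 9
te_Task 3 = (8 + 4·10 + 18)/6 = 66/6 = 11
te_Task 4 = (2 + 4·7 + 12)/6 = 42/6 = 7
te_Task 5 = (4 + 4·5 + 12)/6 = 36/6 = 6
te_Task 6 = (10 + 4·14 + 18)/6 = 84/6 = 14
te_Task 7 = (5 + 4·6 + 7)/6 = 36/6 = 6

Forward pass:
ES_Task 1 = 0; EF_Task 1 = 9
ES_Task 2 = 0; EF_Task 2 = 9
ES_Task 3 = 0; EF_Task 3 = 11
ES_Task 4 = 0; EF_Task 4 = 7
ES_Task 5 = 9; EF_Task 5 = 9+6 = 15
ES_Task 6 = 9; EF_Task 6 = 9+14 = 23
ES_Task 7 = max(EF_Task 2=9, EF_Task 3=11, EF_Task 4=7, EF_Task 5=15, EF_Task 6=23) = 23; EF_Task 7 = 23+6 = 29
Expected project duration μ = 29 days. Critical path: Task 1 → Task 6 → Task 7.

Backward pass:
LF_Task 7 = 29; LS_Task 7 = 29−6 = 23
LF_Task 6 = LS_Task 7 = 23; LS_Task 6 = 23−14 = 9
LF_Task 5 = LS_Task 7 = 23; LS_Task 5 = 23−6 = 17
LF_Task 4 = LS_Task 7 = 23; LS_Task 4 = 23−7 = 16
LF_Task 3 = LS_Task 7 = 23; LS_Task 3 = 23−11 = 12
LF_Task 2 = min(LS_Task 5=17, LS_Task 7=23) = 17; LS_Task 2 = 17−9 = 8
LF_Task 1 = LS_Task 6 = 9; LS_Task 1 = 9−9 = 0
Slack_Task 4 = LS_Task 4 − ES_Task 4 = 16 − 0 = 16

16 days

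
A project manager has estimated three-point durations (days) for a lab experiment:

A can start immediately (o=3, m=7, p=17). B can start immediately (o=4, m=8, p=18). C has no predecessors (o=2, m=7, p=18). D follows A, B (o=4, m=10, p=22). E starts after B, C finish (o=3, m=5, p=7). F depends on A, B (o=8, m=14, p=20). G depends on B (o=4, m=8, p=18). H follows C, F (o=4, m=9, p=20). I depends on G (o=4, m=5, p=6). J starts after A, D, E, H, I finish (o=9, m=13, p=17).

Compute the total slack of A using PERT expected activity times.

1 days

te_A = (3 + 4·7 + 17)/6 = 48/6 = 8
te_B = (4 + 4·8 + 18)/6 = 54/6 = 9
te_C = (2 + 4·7 + 18)/6 = 48/6 = 8
te_D = (4 + 4·10 + 22)/6 = 66/6 = 11
te_E = (3 + 4·5 + 7)/6 = 30/6 = 5
te_F = (8 + 4·14 + 20)/6 = 84/6 = 14
te_G = (4 + 4·8 + 18)/6 = 54/6 = 9
te_H = (4 + 4·9 + 20)/6 = 60/6 = 10
te_I = (4 + 4·5 + 6)/6 = 30/6 = 5
te_J = (9 + 4·13 + 17)/6 = 78/6 = 13

Forward pass:
ES_A = 0; EF_A = 8
ES_B = 0; EF_B = 9
ES_C = 0; EF_C = 8
ES_D = max(EF_A=8, EF_B=9) = 9; EF_D = 9+11 = 20
ES_E = max(EF_B=9, EF_C=8) = 9; EF_E = 9+5 = 14
ES_F = max(EF_A=8, EF_B=9) = 9; EF_F = 9+14 = 23
ES_G = 9; EF_G = 9+9 = 18
ES_H = max(EF_C=8, EF_F=23) = 23; EF_H = 23+10 = 33
ES_I = 18; EF_I = 18+5 = 23
ES_J = max(EF_A=8, EF_D=20, EF_E=14, EF_H=33, EF_I=23) = 33; EF_J = 33+13 = 46
Expected project duration μ = 46 days. Critical path: B → F → H → J.

Backward pass:
LF_J = 46; LS_J = 46−13 = 33
LF_I = LS_J = 33; LS_I = 33−5 = 28
LF_H = LS_J = 33; LS_H = 33−10 = 23
LF_G = LS_I = 28; LS_G = 28−9 = 19
LF_F = LS_H = 23; LS_F = 23−14 = 9
LF_E = LS_J = 33; LS_E = 33−5 = 28
LF_D = LS_J = 33; LS_D = 33−11 = 22
LF_C = min(LS_E=28, LS_H=23) = 23; LS_C = 23−8 = 15
LF_B = min(LS_D=22, LS_E=28, LS_F=9, LS_G=19) = 9; LS_B = 9−9 = 0
LF_A = min(LS_D=22, LS_F=9, LS_J=33) = 9; LS_A = 9−8 = 1
Slack_A = LS_A − ES_A = 1 − 0 = 1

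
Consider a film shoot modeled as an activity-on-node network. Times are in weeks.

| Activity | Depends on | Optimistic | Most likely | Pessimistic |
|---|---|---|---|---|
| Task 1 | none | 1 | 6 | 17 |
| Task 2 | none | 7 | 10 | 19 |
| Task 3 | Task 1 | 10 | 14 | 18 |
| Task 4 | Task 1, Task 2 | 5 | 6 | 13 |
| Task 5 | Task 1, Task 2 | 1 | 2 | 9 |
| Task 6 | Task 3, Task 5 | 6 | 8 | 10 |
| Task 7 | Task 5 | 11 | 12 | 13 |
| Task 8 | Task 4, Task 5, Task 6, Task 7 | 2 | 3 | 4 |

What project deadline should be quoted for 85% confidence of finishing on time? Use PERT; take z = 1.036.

35.2 weeks

te_Task 1 = (1 + 4·6 + 17)/6 = 42/6 = 7; σ²_Task 1 = ((17−1)/6)² = 7.111
te_Task 2 = (7 + 4·10 + 19)/6 = 66/6 = 11; σ²_Task 2 = ((19−7)/6)² = 4.000
te_Task 3 = (10 + 4·14 + 18)/6 = 84/6 = 14; σ²_Task 3 = ((18−10)/6)² = 1.778
te_Task 4 = (5 + 4·6 + 13)/6 = 42/6 = 7; σ²_Task 4 = ((13−5)/6)² = 1.778
te_Task 5 = (1 + 4·2 + 9)/6 = 18/6 = 3; σ²_Task 5 = ((9−1)/6)² = 1.778
te_Task 6 = (6 + 4·8 + 10)/6 = 48/6 = 8; σ²_Task 6 = ((10−6)/6)² = 0.444
te_Task 7 = (11 + 4·12 + 13)/6 = 72/6 = 12; σ²_Task 7 = ((13−11)/6)² = 0.111
te_Task 8 = (2 + 4·3 + 4)/6 = 18/6 = 3; σ²_Task 8 = ((4−2)/6)² = 0.111

Forward pass:
ES_Task 1 = 0; EF_Task 1 = 7
ES_Task 2 = 0; EF_Task 2 = 11
ES_Task 3 = 7; EF_Task 3 = 7+14 = 21
ES_Task 4 = max(EF_Task 1=7, EF_Task 2=11) = 11; EF_Task 4 = 11+7 = 18
ES_Task 5 = max(EF_Task 1=7, EF_Task 2=11) = 11; EF_Task 5 = 11+3 = 14
ES_Task 6 = max(EF_Task 3=21, EF_Task 5=14) = 21; EF_Task 6 = 21+8 = 29
ES_Task 7 = 14; EF_Task 7 = 14+12 = 26
ES_Task 8 = max(EF_Task 4=18, EF_Task 5=14, EF_Task 6=29, EF_Task 7=26) = 29; EF_Task 8 = 29+3 = 32
Expected project duration μ = 32 weeks. Critical path: Task 1 → Task 3 → Task 6 → Task 8.

Variance along critical path = 7.111 + 1.778 + 0.444 + 0.111 = 9.444; σ = 3.073 weeks.
D = μ + z·σ = 32 + 1.036·3.073 = 35.2 weeks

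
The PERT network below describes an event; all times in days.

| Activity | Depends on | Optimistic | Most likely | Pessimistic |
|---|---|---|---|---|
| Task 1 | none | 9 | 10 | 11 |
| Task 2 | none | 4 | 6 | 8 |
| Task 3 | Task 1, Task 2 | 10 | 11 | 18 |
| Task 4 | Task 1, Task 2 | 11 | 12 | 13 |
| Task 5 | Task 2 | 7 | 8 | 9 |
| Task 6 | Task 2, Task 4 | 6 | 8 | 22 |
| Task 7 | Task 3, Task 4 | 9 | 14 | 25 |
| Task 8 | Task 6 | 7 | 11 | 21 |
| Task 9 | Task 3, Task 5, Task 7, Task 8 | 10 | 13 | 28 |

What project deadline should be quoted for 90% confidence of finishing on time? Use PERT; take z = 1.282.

te_Task 1 = (9 + 4·10 + 11)/6 = 60/6 = 10; σ²_Task 1 = ((11−9)/6)² = 0.111
te_Task 2 = (4 + 4·6 + 8)/6 = 36/6 = 6; σ²_Task 2 = ((8−4)/6)² = 0.444
te_Task 3 = (10 + 4·11 + 18)/6 = 72/6 = 12; σ²_Task 3 = ((18−10)/6)² = 1.778
te_Task 4 = (11 + 4·12 + 13)/6 = 72/6 = 12; σ²_Task 4 = ((13−11)/6)² = 0.111
te_Task 5 = (7 + 4·8 + 9)/6 = 48/6 = 8; σ²_Task 5 = ((9−7)/6)² = 0.111
te_Task 6 = (6 + 4·8 + 22)/6 = 60/6 = 10; σ²_Task 6 = ((22−6)/6)² = 7.111
te_Task 7 = (9 + 4·14 + 25)/6 = 90/6 = 15; σ²_Task 7 = ((25−9)/6)² = 7.111
te_Task 8 = (7 + 4·11 + 21)/6 = 72/6 = 12; σ²_Task 8 = ((21−7)/6)² = 5.444
te_Task 9 = (10 + 4·13 + 28)/6 = 90/6 = 15; σ²_Task 9 = ((28−10)/6)² = 9.000

Forward pass:
ES_Task 1 = 0; EF_Task 1 = 10
ES_Task 2 = 0; EF_Task 2 = 6
ES_Task 3 = max(EF_Task 1=10, EF_Task 2=6) = 10; EF_Task 3 = 10+12 = 22
ES_Task 4 = max(EF_Task 1=10, EF_Task 2=6) = 10; EF_Task 4 = 10+12 = 22
ES_Task 5 = 6; EF_Task 5 = 6+8 = 14
ES_Task 6 = max(EF_Task 2=6, EF_Task 4=22) = 22; EF_Task 6 = 22+10 = 32
ES_Task 7 = max(EF_Task 3=22, EF_Task 4=22) = 22; EF_Task 7 = 22+15 = 37
ES_Task 8 = 32; EF_Task 8 = 32+12 = 44
ES_Task 9 = max(EF_Task 3=22, EF_Task 5=14, EF_Task 7=37, EF_Task 8=44) = 44; EF_Task 9 = 44+15 = 59
Expected project duration μ = 59 days. Critical path: Task 1 → Task 4 → Task 6 → Task 8 → Task 9.

Variance along critical path = 0.111 + 0.111 + 7.111 + 5.444 + 9.000 = 21.778; σ = 4.667 days.
D = μ + z·σ = 59 + 1.282·4.667 = 65.0 days

65.0 days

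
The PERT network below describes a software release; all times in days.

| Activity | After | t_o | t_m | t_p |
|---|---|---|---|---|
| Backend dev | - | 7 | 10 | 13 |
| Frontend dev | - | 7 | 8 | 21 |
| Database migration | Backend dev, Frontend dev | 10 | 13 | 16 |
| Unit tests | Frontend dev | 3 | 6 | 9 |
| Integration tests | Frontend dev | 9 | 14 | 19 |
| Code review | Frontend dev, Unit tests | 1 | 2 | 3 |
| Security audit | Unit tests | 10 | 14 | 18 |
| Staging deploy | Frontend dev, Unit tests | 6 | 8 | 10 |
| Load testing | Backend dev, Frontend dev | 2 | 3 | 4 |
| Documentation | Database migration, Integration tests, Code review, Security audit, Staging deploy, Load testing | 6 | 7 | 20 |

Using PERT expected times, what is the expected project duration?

te_Backend dev = (7 + 4·10 + 13)/6 = 60/6 = 10
te_Frontend dev = (7 + 4·8 + 21)/6 = 60/6 = 10
te_Database migration = (10 + 4·13 + 16)/6 = 78/6 = 13
te_Unit tests = (3 + 4·6 + 9)/6 = 36/6 = 6
te_Integration tests = (9 + 4·14 + 19)/6 = 84/6 = 14
te_Code review = (1 + 4·2 + 3)/6 = 12/6 = 2
te_Security audit = (10 + 4·14 + 18)/6 = 84/6 = 14
te_Staging deploy = (6 + 4·8 + 10)/6 = 48/6 = 8
te_Load testing = (2 + 4·3 + 4)/6 = 18/6 = 3
te_Documentation = (6 + 4·7 + 20)/6 = 54/6 = 9

Forward pass:
ES_Backend dev = 0; EF_Backend dev = 10
ES_Frontend dev = 0; EF_Frontend dev = 10
ES_Database migration = max(EF_Backend dev=10, EF_Frontend dev=10) = 10; EF_Database migration = 10+13 = 23
ES_Unit tests = 10; EF_Unit tests = 10+6 = 16
ES_Integration tests = 10; EF_Integration tests = 10+14 = 24
ES_Code review = max(EF_Frontend dev=10, EF_Unit tests=16) = 16; EF_Code review = 16+2 = 18
ES_Security audit = 16; EF_Security audit = 16+14 = 30
ES_Staging deploy = max(EF_Frontend dev=10, EF_Unit tests=16) = 16; EF_Staging deploy = 16+8 = 24
ES_Load testing = max(EF_Backend dev=10, EF_Frontend dev=10) = 10; EF_Load testing = 10+3 = 13
ES_Documentation = max(EF_Database migration=23, EF_Integration tests=24, EF_Code review=18, EF_Security audit=30, EF_Staging deploy=24, EF_Load testing=13) = 30; EF_Documentation = 30+9 = 39
Expected project duration μ = 39 days. Critical path: Frontend dev → Unit tests → Security audit → Documentation.

39 days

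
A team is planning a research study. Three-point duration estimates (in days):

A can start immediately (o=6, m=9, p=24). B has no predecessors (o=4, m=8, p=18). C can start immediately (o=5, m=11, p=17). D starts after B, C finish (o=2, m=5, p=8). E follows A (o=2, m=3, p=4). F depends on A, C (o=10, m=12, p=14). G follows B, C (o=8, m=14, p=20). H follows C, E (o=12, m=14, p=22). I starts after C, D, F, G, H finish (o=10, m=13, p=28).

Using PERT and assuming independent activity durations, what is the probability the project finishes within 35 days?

0.024

te_A = (6 + 4·9 + 24)/6 = 66/6 = 11; σ²_A = ((24−6)/6)² = 9.000
te_B = (4 + 4·8 + 18)/6 = 54/6 = 9; σ²_B = ((18−4)/6)² = 5.444
te_C = (5 + 4·11 + 17)/6 = 66/6 = 11; σ²_C = ((17−5)/6)² = 4.000
te_D = (2 + 4·5 + 8)/6 = 30/6 = 5; σ²_D = ((8−2)/6)² = 1.000
te_E = (2 + 4·3 + 4)/6 = 18/6 = 3; σ²_E = ((4−2)/6)² = 0.111
te_F = (10 + 4·12 + 14)/6 = 72/6 = 12; σ²_F = ((14−10)/6)² = 0.444
te_G = (8 + 4·14 + 20)/6 = 84/6 = 14; σ²_G = ((20−8)/6)² = 4.000
te_H = (12 + 4·14 + 22)/6 = 90/6 = 15; σ²_H = ((22−12)/6)² = 2.778
te_I = (10 + 4·13 + 28)/6 = 90/6 = 15; σ²_I = ((28−10)/6)² = 9.000

Forward pass:
ES_A = 0; EF_A = 11
ES_B = 0; EF_B = 9
ES_C = 0; EF_C = 11
ES_D = max(EF_B=9, EF_C=11) = 11; EF_D = 11+5 = 16
ES_E = 11; EF_E = 11+3 = 14
ES_F = max(EF_A=11, EF_C=11) = 11; EF_F = 11+12 = 23
ES_G = max(EF_B=9, EF_C=11) = 11; EF_G = 11+14 = 25
ES_H = max(EF_C=11, EF_E=14) = 14; EF_H = 14+15 = 29
ES_I = max(EF_C=11, EF_D=16, EF_F=23, EF_G=25, EF_H=29) = 29; EF_I = 29+15 = 44
Expected project duration μ = 44 days. Critical path: A → E → H → I.

Variance along critical path = 9.000 + 0.111 + 2.778 + 9.000 = 20.889; σ = √20.889 = 4.570 days.
Z = (35 − 44) / 4.570 = -1.969
P(T ≤ 35) = Φ(-1.969) ≈ 0.024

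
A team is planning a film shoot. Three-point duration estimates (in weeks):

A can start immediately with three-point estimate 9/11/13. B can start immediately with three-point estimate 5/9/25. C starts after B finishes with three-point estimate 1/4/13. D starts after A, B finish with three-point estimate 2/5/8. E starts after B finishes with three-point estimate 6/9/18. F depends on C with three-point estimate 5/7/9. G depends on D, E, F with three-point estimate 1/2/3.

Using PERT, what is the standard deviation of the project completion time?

3.96 weeks

te_A = (9 + 4·11 + 13)/6 = 66/6 = 11; σ²_A = ((13−9)/6)² = 0.444
te_B = (5 + 4·9 + 25)/6 = 66/6 = 11; σ²_B = ((25−5)/6)² = 11.111
te_C = (1 + 4·4 + 13)/6 = 30/6 = 5; σ²_C = ((13−1)/6)² = 4.000
te_D = (2 + 4·5 + 8)/6 = 30/6 = 5; σ²_D = ((8−2)/6)² = 1.000
te_E = (6 + 4·9 + 18)/6 = 60/6 = 10; σ²_E = ((18−6)/6)² = 4.000
te_F = (5 + 4·7 + 9)/6 = 42/6 = 7; σ²_F = ((9−5)/6)² = 0.444
te_G = (1 + 4·2 + 3)/6 = 12/6 = 2; σ²_G = ((3−1)/6)² = 0.111

Forward pass:
ES_A = 0; EF_A = 11
ES_B = 0; EF_B = 11
ES_C = 11; EF_C = 11+5 = 16
ES_D = max(EF_A=11, EF_B=11) = 11; EF_D = 11+5 = 16
ES_E = 11; EF_E = 11+10 = 21
ES_F = 16; EF_F = 16+7 = 23
ES_G = max(EF_D=16, EF_E=21, EF_F=23) = 23; EF_G = 23+2 = 25
Expected project duration μ = 25 weeks. Critical path: B → C → F → G.

Variance along critical path = 11.111 + 4.000 + 0.444 + 0.111 = 15.667
σ = √15.667 = 3.958 weeks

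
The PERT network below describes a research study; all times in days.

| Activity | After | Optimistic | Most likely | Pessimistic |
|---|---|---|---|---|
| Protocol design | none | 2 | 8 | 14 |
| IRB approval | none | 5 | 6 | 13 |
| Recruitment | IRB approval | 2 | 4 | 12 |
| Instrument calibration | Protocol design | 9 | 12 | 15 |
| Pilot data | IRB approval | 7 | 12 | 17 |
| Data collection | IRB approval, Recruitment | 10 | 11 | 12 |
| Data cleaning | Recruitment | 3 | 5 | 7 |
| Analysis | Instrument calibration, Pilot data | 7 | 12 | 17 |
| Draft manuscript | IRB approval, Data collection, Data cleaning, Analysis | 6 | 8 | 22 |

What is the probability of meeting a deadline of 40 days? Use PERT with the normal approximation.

0.302

te_Protocol design = (2 + 4·8 + 14)/6 = 48/6 = 8; σ²_Protocol design = ((14−2)/6)² = 4.000
te_IRB approval = (5 + 4·6 + 13)/6 = 42/6 = 7; σ²_IRB approval = ((13−5)/6)² = 1.778
te_Recruitment = (2 + 4·4 + 12)/6 = 30/6 = 5; σ²_Recruitment = ((12−2)/6)² = 2.778
te_Instrument calibration = (9 + 4·12 + 15)/6 = 72/6 = 12; σ²_Instrument calibration = ((15−9)/6)² = 1.000
te_Pilot data = (7 + 4·12 + 17)/6 = 72/6 = 12; σ²_Pilot data = ((17−7)/6)² = 2.778
te_Data collection = (10 + 4·11 + 12)/6 = 66/6 = 11; σ²_Data collection = ((12−10)/6)² = 0.111
te_Data cleaning = (3 + 4·5 + 7)/6 = 30/6 = 5; σ²_Data cleaning = ((7−3)/6)² = 0.444
te_Analysis = (7 + 4·12 + 17)/6 = 72/6 = 12; σ²_Analysis = ((17−7)/6)² = 2.778
te_Draft manuscript = (6 + 4·8 + 22)/6 = 60/6 = 10; σ²_Draft manuscript = ((22−6)/6)² = 7.111

Forward pass:
ES_Protocol design = 0; EF_Protocol design = 8
ES_IRB approval = 0; EF_IRB approval = 7
ES_Recruitment = 7; EF_Recruitment = 7+5 = 12
ES_Instrument calibration = 8; EF_Instrument calibration = 8+12 = 20
ES_Pilot data = 7; EF_Pilot data = 7+12 = 19
ES_Data collection = max(EF_IRB approval=7, EF_Recruitment=12) = 12; EF_Data collection = 12+11 = 23
ES_Data cleaning = 12; EF_Data cleaning = 12+5 = 17
ES_Analysis = max(EF_Instrument calibration=20, EF_Pilot data=19) = 20; EF_Analysis = 20+12 = 32
ES_Draft manuscript = max(EF_IRB approval=7, EF_Data collection=23, EF_Data cleaning=17, EF_Analysis=32) = 32; EF_Draft manuscript = 32+10 = 42
Expected project duration μ = 42 days. Critical path: Protocol design → Instrument calibration → Analysis → Draft manuscript.

Variance along critical path = 4.000 + 1.000 + 2.778 + 7.111 = 14.889; σ = √14.889 = 3.859 days.
Z = (40 − 42) / 3.859 = -0.518
P(T ≤ 40) = Φ(-0.518) ≈ 0.302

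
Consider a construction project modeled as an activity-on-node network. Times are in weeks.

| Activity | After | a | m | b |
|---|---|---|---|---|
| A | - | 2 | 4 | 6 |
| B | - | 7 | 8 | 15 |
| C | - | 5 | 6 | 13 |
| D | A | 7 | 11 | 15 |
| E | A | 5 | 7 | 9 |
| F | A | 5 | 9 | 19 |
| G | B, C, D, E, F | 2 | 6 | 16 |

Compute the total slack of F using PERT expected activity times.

1 weeks

te_A = (2 + 4·4 + 6)/6 = 24/6 = 4
te_B = (7 + 4·8 + 15)/6 = 54/6 = 9
te_C = (5 + 4·6 + 13)/6 = 42/6 = 7
te_D = (7 + 4·11 + 15)/6 = 66/6 = 11
te_E = (5 + 4·7 + 9)/6 = 42/6 = 7
te_F = (5 + 4·9 + 19)/6 = 60/6 = 10
te_G = (2 + 4·6 + 16)/6 = 42/6 = 7

Forward pass:
ES_A = 0; EF_A = 4
ES_B = 0; EF_B = 9
ES_C = 0; EF_C = 7
ES_D = 4; EF_D = 4+11 = 15
ES_E = 4; EF_E = 4+7 = 11
ES_F = 4; EF_F = 4+10 = 14
ES_G = max(EF_B=9, EF_C=7, EF_D=15, EF_E=11, EF_F=14) = 15; EF_G = 15+7 = 22
Expected project duration μ = 22 weeks. Critical path: A → D → G.

Backward pass:
LF_G = 22; LS_G = 22−7 = 15
LF_F = LS_G = 15; LS_F = 15−10 = 5
LF_E = LS_G = 15; LS_E = 15−7 = 8
LF_D = LS_G = 15; LS_D = 15−11 = 4
LF_C = LS_G = 15; LS_C = 15−7 = 8
LF_B = LS_G = 15; LS_B = 15−9 = 6
LF_A = min(LS_D=4, LS_E=8, LS_F=5) = 4; LS_A = 4−4 = 0
Slack_F = LS_F − ES_F = 5 − 4 = 1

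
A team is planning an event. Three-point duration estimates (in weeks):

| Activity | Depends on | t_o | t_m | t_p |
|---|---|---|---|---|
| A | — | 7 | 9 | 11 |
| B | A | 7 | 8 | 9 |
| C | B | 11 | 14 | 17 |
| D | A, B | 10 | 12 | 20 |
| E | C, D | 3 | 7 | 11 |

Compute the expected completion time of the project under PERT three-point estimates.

38 weeks

te_A = (7 + 4·9 + 11)/6 = 54/6 = 9
te_B = (7 + 4·8 + 9)/6 = 48/6 = 8
te_C = (11 + 4·14 + 17)/6 = 84/6 = 14
te_D = (10 + 4·12 + 20)/6 = 78/6 = 13
te_E = (3 + 4·7 + 11)/6 = 42/6 = 7

Forward pass:
ES_A = 0; EF_A = 9
ES_B = 9; EF_B = 9+8 = 17
ES_C = 17; EF_C = 17+14 = 31
ES_D = max(EF_A=9, EF_B=17) = 17; EF_D = 17+13 = 30
ES_E = max(EF_C=31, EF_D=30) = 31; EF_E = 31+7 = 38
Expected project duration μ = 38 weeks. Critical path: A → B → C → E.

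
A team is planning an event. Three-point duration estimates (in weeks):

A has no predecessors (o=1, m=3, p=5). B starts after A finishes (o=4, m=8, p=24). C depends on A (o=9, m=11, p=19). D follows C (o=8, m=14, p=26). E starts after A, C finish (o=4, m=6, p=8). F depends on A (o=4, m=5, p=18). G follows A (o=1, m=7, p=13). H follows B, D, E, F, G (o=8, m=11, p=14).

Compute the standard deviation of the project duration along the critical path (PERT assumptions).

3.64 weeks

te_A = (1 + 4·3 + 5)/6 = 18/6 = 3; σ²_A = ((5−1)/6)² = 0.444
te_B = (4 + 4·8 + 24)/6 = 60/6 = 10; σ²_B = ((24−4)/6)² = 11.111
te_C = (9 + 4·11 + 19)/6 = 72/6 = 12; σ²_C = ((19−9)/6)² = 2.778
te_D = (8 + 4·14 + 26)/6 = 90/6 = 15; σ²_D = ((26−8)/6)² = 9.000
te_E = (4 + 4·6 + 8)/6 = 36/6 = 6; σ²_E = ((8−4)/6)² = 0.444
te_F = (4 + 4·5 + 18)/6 = 42/6 = 7; σ²_F = ((18−4)/6)² = 5.444
te_G = (1 + 4·7 + 13)/6 = 42/6 = 7; σ²_G = ((13−1)/6)² = 4.000
te_H = (8 + 4·11 + 14)/6 = 66/6 = 11; σ²_H = ((14−8)/6)² = 1.000

Forward pass:
ES_A = 0; EF_A = 3
ES_B = 3; EF_B = 3+10 = 13
ES_C = 3; EF_C = 3+12 = 15
ES_D = 15; EF_D = 15+15 = 30
ES_E = max(EF_A=3, EF_C=15) = 15; EF_E = 15+6 = 21
ES_F = 3; EF_F = 3+7 = 10
ES_G = 3; EF_G = 3+7 = 10
ES_H = max(EF_B=13, EF_D=30, EF_E=21, EF_F=10, EF_G=10) = 30; EF_H = 30+11 = 41
Expected project duration μ = 41 weeks. Critical path: A → C → D → H.

Variance along critical path = 0.444 + 2.778 + 9.000 + 1.000 = 13.222
σ = √13.222 = 3.636 weeks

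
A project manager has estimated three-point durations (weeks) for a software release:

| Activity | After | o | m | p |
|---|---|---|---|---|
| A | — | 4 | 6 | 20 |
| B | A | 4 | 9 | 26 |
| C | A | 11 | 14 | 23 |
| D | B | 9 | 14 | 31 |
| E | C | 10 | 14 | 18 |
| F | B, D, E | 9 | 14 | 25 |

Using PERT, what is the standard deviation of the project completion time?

te_A = (4 + 4·6 + 20)/6 = 48/6 = 8; σ²_A = ((20−4)/6)² = 7.111
te_B = (4 + 4·9 + 26)/6 = 66/6 = 11; σ²_B = ((26−4)/6)² = 13.444
te_C = (11 + 4·14 + 23)/6 = 90/6 = 15; σ²_C = ((23−11)/6)² = 4.000
te_D = (9 + 4·14 + 31)/6 = 96/6 = 16; σ²_D = ((31−9)/6)² = 13.444
te_E = (10 + 4·14 + 18)/6 = 84/6 = 14; σ²_E = ((18−10)/6)² = 1.778
te_F = (9 + 4·14 + 25)/6 = 90/6 = 15; σ²_F = ((25−9)/6)² = 7.111

Forward pass:
ES_A = 0; EF_A = 8
ES_B = 8; EF_B = 8+11 = 19
ES_C = 8; EF_C = 8+15 = 23
ES_D = 19; EF_D = 19+16 = 35
ES_E = 23; EF_E = 23+14 = 37
ES_F = max(EF_B=19, EF_D=35, EF_E=37) = 37; EF_F = 37+15 = 52
Expected project duration μ = 52 weeks. Critical path: A → C → E → F.

Variance along critical path = 7.111 + 4.000 + 1.778 + 7.111 = 20.000
σ = √20.000 = 4.472 weeks

4.47 weeks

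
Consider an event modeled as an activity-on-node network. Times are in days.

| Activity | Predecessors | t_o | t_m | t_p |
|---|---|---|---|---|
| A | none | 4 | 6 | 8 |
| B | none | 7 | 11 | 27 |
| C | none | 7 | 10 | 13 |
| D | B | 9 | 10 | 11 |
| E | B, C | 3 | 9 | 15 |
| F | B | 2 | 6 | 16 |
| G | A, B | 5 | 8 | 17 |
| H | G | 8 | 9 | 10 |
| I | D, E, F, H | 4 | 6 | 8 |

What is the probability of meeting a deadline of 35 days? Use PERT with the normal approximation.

0.307

te_A = (4 + 4·6 + 8)/6 = 36/6 = 6; σ²_A = ((8−4)/6)² = 0.444
te_B = (7 + 4·11 + 27)/6 = 78/6 = 13; σ²_B = ((27−7)/6)² = 11.111
te_C = (7 + 4·10 + 13)/6 = 60/6 = 10; σ²_C = ((13−7)/6)² = 1.000
te_D = (9 + 4·10 + 11)/6 = 60/6 = 10; σ²_D = ((11−9)/6)² = 0.111
te_E = (3 + 4·9 + 15)/6 = 54/6 = 9; σ²_E = ((15−3)/6)² = 4.000
te_F = (2 + 4·6 + 16)/6 = 42/6 = 7; σ²_F = ((16−2)/6)² = 5.444
te_G = (5 + 4·8 + 17)/6 = 54/6 = 9; σ²_G = ((17−5)/6)² = 4.000
te_H = (8 + 4·9 + 10)/6 = 54/6 = 9; σ²_H = ((10−8)/6)² = 0.111
te_I = (4 + 4·6 + 8)/6 = 36/6 = 6; σ²_I = ((8−4)/6)² = 0.444

Forward pass:
ES_A = 0; EF_A = 6
ES_B = 0; EF_B = 13
ES_C = 0; EF_C = 10
ES_D = 13; EF_D = 13+10 = 23
ES_E = max(EF_B=13, EF_C=10) = 13; EF_E = 13+9 = 22
ES_F = 13; EF_F = 13+7 = 20
ES_G = max(EF_A=6, EF_B=13) = 13; EF_G = 13+9 = 22
ES_H = 22; EF_H = 22+9 = 31
ES_I = max(EF_D=23, EF_E=22, EF_F=20, EF_H=31) = 31; EF_I = 31+6 = 37
Expected project duration μ = 37 days. Critical path: B → G → H → I.

Variance along critical path = 11.111 + 4.000 + 0.111 + 0.444 = 15.667; σ = √15.667 = 3.958 days.
Z = (35 − 37) / 3.958 = -0.505
P(T ≤ 35) = Φ(-0.505) ≈ 0.307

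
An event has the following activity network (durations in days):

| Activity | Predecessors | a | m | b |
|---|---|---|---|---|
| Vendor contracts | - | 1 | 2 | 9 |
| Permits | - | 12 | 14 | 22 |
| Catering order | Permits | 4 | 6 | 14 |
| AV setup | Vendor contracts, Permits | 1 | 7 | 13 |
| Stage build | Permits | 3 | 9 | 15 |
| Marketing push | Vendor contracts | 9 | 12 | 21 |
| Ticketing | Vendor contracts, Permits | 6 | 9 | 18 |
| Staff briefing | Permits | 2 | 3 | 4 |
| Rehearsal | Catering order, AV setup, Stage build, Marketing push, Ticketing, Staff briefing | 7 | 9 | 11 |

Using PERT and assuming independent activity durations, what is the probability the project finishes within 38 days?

te_Vendor contracts = (1 + 4·2 + 9)/6 = 18/6 = 3; σ²_Vendor contracts = ((9−1)/6)² = 1.778
te_Permits = (12 + 4·14 + 22)/6 = 90/6 = 15; σ²_Permits = ((22−12)/6)² = 2.778
te_Catering order = (4 + 4·6 + 14)/6 = 42/6 = 7; σ²_Catering order = ((14−4)/6)² = 2.778
te_AV setup = (1 + 4·7 + 13)/6 = 42/6 = 7; σ²_AV setup = ((13−1)/6)² = 4.000
te_Stage build = (3 + 4·9 + 15)/6 = 54/6 = 9; σ²_Stage build = ((15−3)/6)² = 4.000
te_Marketing push = (9 + 4·12 + 21)/6 = 78/6 = 13; σ²_Marketing push = ((21−9)/6)² = 4.000
te_Ticketing = (6 + 4·9 + 18)/6 = 60/6 = 10; σ²_Ticketing = ((18−6)/6)² = 4.000
te_Staff briefing = (2 + 4·3 + 4)/6 = 18/6 = 3; σ²_Staff briefing = ((4−2)/6)² = 0.111
te_Rehearsal = (7 + 4·9 + 11)/6 = 54/6 = 9; σ²_Rehearsal = ((11−7)/6)² = 0.444

Forward pass:
ES_Vendor contracts = 0; EF_Vendor contracts = 3
ES_Permits = 0; EF_Permits = 15
ES_Catering order = 15; EF_Catering order = 15+7 = 22
ES_AV setup = max(EF_Vendor contracts=3, EF_Permits=15) = 15; EF_AV setup = 15+7 = 22
ES_Stage build = 15; EF_Stage build = 15+9 = 24
ES_Marketing push = 3; EF_Marketing push = 3+13 = 16
ES_Ticketing = max(EF_Vendor contracts=3, EF_Permits=15) = 15; EF_Ticketing = 15+10 = 25
ES_Staff briefing = 15; EF_Staff briefing = 15+3 = 18
ES_Rehearsal = max(EF_Catering order=22, EF_AV setup=22, EF_Stage build=24, EF_Marketing push=16, EF_Ticketing=25, EF_Staff briefing=18) = 25; EF_Rehearsal = 25+9 = 34
Expected project duration μ = 34 days. Critical path: Permits → Ticketing → Rehearsal.

Variance along critical path = 2.778 + 4.000 + 0.444 = 7.222; σ = √7.222 = 2.687 days.
Z = (38 − 34) / 2.687 = 1.488
P(T ≤ 38) = Φ(1.488) ≈ 0.932

0.932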